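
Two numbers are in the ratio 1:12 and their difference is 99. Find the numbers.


Let A = 1k, B = 12k.
12k - 1k = 99
11k = 99 → k = 99/11 = 9
A = 1×9 = 9, B = 12×9 = 108
= A = 9, B = 108

A = 9, B = 108


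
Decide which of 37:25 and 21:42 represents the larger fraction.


37/25 = 1.4800
21/42 = 0.5000
1.4800 > 0.5000, so 37:25 is greater
= 37:25

37:25


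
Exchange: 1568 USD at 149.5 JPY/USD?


Amount × rate = 1568 × 149.5
= 234416.00 JPY

234416.00 JPY


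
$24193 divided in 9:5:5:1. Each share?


Total parts = 9 + 5 + 5 + 1 = 20
Part 1: 24193 × 9/20 = 10886.85
Part 2: 24193 × 5/20 = 6048.25
Part 3: 24193 × 5/20 = 6048.25
Part 4: 24193 × 1/20 = 1209.65
= Part 1: $10886.85, Part 2: $6048.25, Part 3: $6048.25, Part 4: $1209.65

Part 1: $10886.85, Part 2: $6048.25, Part 3: $6048.25, Part 4: $1209.65


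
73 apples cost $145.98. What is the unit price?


Unit rate = total / quantity
= 145.98 / 73
= $2.00 per unit

$2.00 per unit


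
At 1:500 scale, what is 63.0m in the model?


Model size = real / scale
= 63.0 / 500
= 0.1260 m

0.1260 m


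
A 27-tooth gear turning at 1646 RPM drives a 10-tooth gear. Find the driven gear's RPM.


Gear ratio = 27:10 = 27:10
RPM_B = RPM_A × (teeth_A / teeth_B)
= 1646 × (27/10)
= 4444.2 RPM

4444.2 RPM


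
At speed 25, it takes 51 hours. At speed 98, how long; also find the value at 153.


Inverse proportion: x × y = constant
k = 25 × 51 = 1275
At x=98: k/98 = 13.01
At x=153: k/153 = 8.33
= 13.01 and 8.33

13.01 and 8.33


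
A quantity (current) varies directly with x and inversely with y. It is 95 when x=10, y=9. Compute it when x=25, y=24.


z = k·x/y
Solve for k using the known point: k = z·y/x = 95×9/10 = 855/10 = 85.5000
Now evaluate at x=25, y=24:
z = k × 25 / 24 = (855 × 25) / (10 × 24) = 21375/240
= 89.0625

89.0625


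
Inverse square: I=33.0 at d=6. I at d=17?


I₁d₁² = I₂d₂²
I₂ = I₁ × (d₁/d₂)²
= 33.0 × (6/17)²
= 33.0 × 36/289
= 1188/289
≈ 4.1107

4.1107


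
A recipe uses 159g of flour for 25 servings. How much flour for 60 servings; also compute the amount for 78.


Direct proportion: y/x = constant
k = 159/25 = 6.3600
y at x=60: k × 60 = 159 × 60 / 25 = 9540/25 = 381.60
y at x=78: k × 78 = 159 × 78 / 25 = 12402/25 = 496.08
= 381.60 and 496.08

381.60 and 496.08


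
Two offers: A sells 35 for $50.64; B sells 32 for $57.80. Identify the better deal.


Deal A: $50.64/35 = $1.4469/unit
Deal B: $57.80/32 = $1.8063/unit
A is cheaper per unit
= Deal A

Deal A


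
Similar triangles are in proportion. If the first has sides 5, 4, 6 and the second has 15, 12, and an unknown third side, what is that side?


Scale factor = 15/5 = 3
Missing side = 6 × 3
= 18.0

18.0


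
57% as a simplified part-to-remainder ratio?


57% means 57 parts out of 100; remainder = 43
Part : remainder = 57:43
GCD = 1
= 57:43

57:43


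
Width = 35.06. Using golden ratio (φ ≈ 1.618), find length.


φ = (1 + √5) / 2 ≈ 1.618
Length = width × φ = 35.06 × 1.618 = 56.72708
≈ 56.73

56.73


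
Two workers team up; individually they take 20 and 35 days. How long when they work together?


Rate of A = 1/20 per day
Rate of B = 1/35 per day
Combined rate = 1/20 + 1/35 = 55/700 ≈ 0.0786 per day
Days = 1 / combined rate = 700/55
≈ 12.73 days

12.73 days


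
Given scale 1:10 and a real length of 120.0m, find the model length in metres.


Model size = real / scale
= 120.0 / 10
= 12.0000 m

12.0000 m


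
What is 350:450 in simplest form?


GCD(350, 450) = 50
350/50 : 450/50
= 7:9

7:9


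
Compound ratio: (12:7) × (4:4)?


Compound ratio = (12×4) : (7×4)
= 48:28
GCD = 4
= 12:7

12:7


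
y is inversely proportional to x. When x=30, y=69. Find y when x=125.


Inverse proportion: x × y = constant
k = 30 × 69 = 2070
y₂ = k / 125 = 2070 / 125
= 16.56

16.56


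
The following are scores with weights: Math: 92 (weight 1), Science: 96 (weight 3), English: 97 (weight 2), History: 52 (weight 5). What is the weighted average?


Numerator = 92×1 + 96×3 + 97×2 + 52×5
= 92 + 288 + 194 + 260
= 834
Total weight = 11
Weighted avg = 834/11
= 75.82

75.82


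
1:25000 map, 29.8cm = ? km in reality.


Real distance = map distance × scale
= 29.8cm × 25000
= 745000 cm = 7450.0 m
= 7.450 km

7.450 km


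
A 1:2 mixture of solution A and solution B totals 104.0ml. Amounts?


Total parts = 1 + 2 = 3
solution A: 104.0 × 1/3 = 34.7ml
solution B: 104.0 × 2/3 = 69.3ml
= 34.7ml and 69.3ml

34.7ml and 69.3ml


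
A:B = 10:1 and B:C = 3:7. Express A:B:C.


Match B: multiply A:B by 3 → 30:3
Multiply B:C by 1 → 3:7
Combined: 30:3:7
GCD = 1
= 30:3:7

30:3:7


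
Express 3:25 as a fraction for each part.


Total parts = 3 + 25 = 28
First part: 3/28 = 3/28
Second part: 25/28 = 25/28
= 3/28 and 25/28

3/28 and 25/28


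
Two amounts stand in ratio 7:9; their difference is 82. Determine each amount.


Let A = 7k, B = 9k.
9k - 7k = 82
2k = 82 → k = 82/2 = 41
A = 7×41 = 287, B = 9×41 = 369
= A = 287, B = 369

A = 287, B = 369


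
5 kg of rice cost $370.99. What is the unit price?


Unit rate = total / quantity
= 370.99 / 5
= $74.20 per unit

$74.20 per unit


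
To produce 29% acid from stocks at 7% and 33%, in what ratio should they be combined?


Let x parts of 7% mix with y parts of 33%.
7x + 33y = 29(x + y)
7x + 33y = 29x + 29y
x(7 - 29) = y(29 - 33)
x/y = (33 - 29)/(29 - 7) = 4/22
Simplify: 2:11
= 2:11

2:11


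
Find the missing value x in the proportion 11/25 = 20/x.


Cross multiply: 11 × x = 25 × 20
11x = 500
x = 500 / 11
= 45.45

45.45


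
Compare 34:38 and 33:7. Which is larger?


34/38 = 0.8947
33/7 = 4.7143
0.8947 < 4.7143, so 34:38 is less
= 33:7

33:7


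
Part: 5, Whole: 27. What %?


Percentage = (part / whole) × 100
= (5 / 27) × 100
≈ 18.52%

18.52%


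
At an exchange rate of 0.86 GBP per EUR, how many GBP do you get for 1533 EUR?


Amount × rate = 1533 × 0.86
= 1318.38 GBP

1318.38 GBP


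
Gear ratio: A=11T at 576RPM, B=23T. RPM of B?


Gear ratio = 11:23 = 11:23
RPM_B = RPM_A × (teeth_A / teeth_B)
= 576 × (11/23)
= 275.5 RPM

275.5 RPM


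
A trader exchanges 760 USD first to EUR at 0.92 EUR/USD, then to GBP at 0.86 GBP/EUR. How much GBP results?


Step 1: 760 USD × 0.92 = 699.20 EUR
Step 2: 699.20 EUR × 0.86 = 601.31 GBP
Implied rate USD→GBP = 0.92 × 0.86 = 0.7912
= 601.31 GBP

601.31 GBP


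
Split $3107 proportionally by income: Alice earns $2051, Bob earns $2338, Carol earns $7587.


Total income = 2051 + 2338 + 7587 = $11976
Alice: $3107 × 2051/11976 = $532.10
Bob: $3107 × 2338/11976 = $606.56
Carol: $3107 × 7587/11976 = $1968.34
= Alice: $532.10, Bob: $606.56, Carol: $1968.34

Alice: $532.10, Bob: $606.56, Carol: $1968.34


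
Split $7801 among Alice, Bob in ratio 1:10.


Total parts = 1 + 10 = 11
Alice: 7801 × 1/11 = 709.18
Bob: 7801 × 10/11 = 7091.82
= Alice: $709.18, Bob: $7091.82

Alice: $709.18, Bob: $7091.82


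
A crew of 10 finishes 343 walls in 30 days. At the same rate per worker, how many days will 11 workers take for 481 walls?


Days ∝ work / workers, so d₂ = d₁ × (m₁/m₂) × (w₂/w₁)
Workers factor (inverse): 10/11 ≈ 0.9091
Work factor (direct): 481/343 ≈ 1.4023
d₂ = 30 × 10/11 × 481/343 = (30 × 10 × 481) / (11 × 343) = 144300/3773
≈ 38.25 days

38.25 days


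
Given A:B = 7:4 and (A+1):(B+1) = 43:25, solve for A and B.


Let A = 7k, B = 4k.
(7k + 1) / (4k + 1) = 43/25
Cross-multiply: 25(7k + 1) = 43(4k + 1)
175k + 25 = 172k + 43
175k - 172k = 43 - 25
3k = 18
k = 18/3 = 6
A = 7×6 = 42, B = 4×6 = 24
= A = 42, B = 24

A = 42, B = 24


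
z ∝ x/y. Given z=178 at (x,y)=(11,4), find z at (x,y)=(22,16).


z = k·x/y
Solve for k using the known point: k = z·y/x = 178×4/11 = 712/11 ≈ 64.7273
Now evaluate at x=22, y=16:
z = k × 22 / 16 = (712 × 22) / (11 × 16) = 15664/176
= 89.0000

89.0000


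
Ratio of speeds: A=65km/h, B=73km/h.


Ratio = 65:73
GCD = 1
Simplified = 65:73
Time ratio (same distance) = 73:65
Speed ratio = 65:73

65:73


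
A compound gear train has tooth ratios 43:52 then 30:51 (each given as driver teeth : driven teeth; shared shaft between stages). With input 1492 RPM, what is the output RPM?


Stage 1: RPM_B = RPM_A × t_A/t_B = 1492 × 43/52 = 64156/52 ≈ 1233.77
B and C share a shaft → RPM_C = RPM_B
Stage 2: RPM_D = RPM_C × t_C/t_D = RPM_A × (t_A×t_C)/(t_B×t_D)
Overall ratio = (43×30)/(52×51) = 1290/2652
RPM_D = 1492 × 1290/2652 = 1924680/2652
≈ 725.75 RPM

725.75 RPM


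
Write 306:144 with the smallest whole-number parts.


GCD(306, 144) = 18
306/18 : 144/18
= 17:8

17:8


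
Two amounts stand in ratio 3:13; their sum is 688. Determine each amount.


Let A = 3k, B = 13k.
3k + 13k = 688
16k = 688 → k = 688/16 = 43
A = 3×43 = 129, B = 13×43 = 559
= A = 129, B = 559

A = 129, B = 559


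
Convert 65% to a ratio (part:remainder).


65% means 65 parts out of 100; remainder = 35
Part : remainder = 65:35
GCD = 5
= 13:7

13:7


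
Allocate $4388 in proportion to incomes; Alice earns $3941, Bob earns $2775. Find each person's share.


Total income = 3941 + 2775 = $6716
Alice: $4388 × 3941/6716 = $2574.91
Bob: $4388 × 2775/6716 = $1813.09
= Alice: $2574.91, Bob: $1813.09

Alice: $2574.91, Bob: $1813.09


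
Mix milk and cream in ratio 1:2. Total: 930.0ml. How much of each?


Total parts = 1 + 2 = 3
milk: 930.0 × 1/3 = 310.0ml
cream: 930.0 × 2/3 = 620.0ml
= 310.0ml and 620.0ml

310.0ml and 620.0ml


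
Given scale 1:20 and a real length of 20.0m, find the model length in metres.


Model size = real / scale
= 20.0 / 20
= 1.0000 m

1.0000 m


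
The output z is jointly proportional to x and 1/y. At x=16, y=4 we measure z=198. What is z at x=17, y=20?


z = k·x/y
Solve for k using the known point: k = z·y/x = 198×4/16 = 792/16 = 49.5000
Now evaluate at x=17, y=20:
z = k × 17 / 20 = (792 × 17) / (16 × 20) = 13464/320
= 42.0750

42.0750


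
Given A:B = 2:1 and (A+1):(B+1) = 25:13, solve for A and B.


Let A = 2k, B = 1k.
(2k + 1) / (1k + 1) = 25/13
Cross-multiply: 13(2k + 1) = 25(1k + 1)
26k + 13 = 25k + 25
26k - 25k = 25 - 13
1k = 12
k = 12/1 = 12
A = 2×12 = 24, B = 1×12 = 12
= A = 24, B = 12

A = 24, B = 12


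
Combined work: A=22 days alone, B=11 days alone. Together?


Rate of A = 1/22 per day
Rate of B = 1/11 per day
Combined rate = 1/22 + 1/11 = 33/242 ≈ 0.1364 per day
Days = 1 / combined rate = 242/33
≈ 7.33 days

7.33 days


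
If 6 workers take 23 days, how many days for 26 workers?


Inverse proportion: x × y = constant
k = 6 × 23 = 138
y₂ = k / 26 = 138 / 26
= 5.31

5.31


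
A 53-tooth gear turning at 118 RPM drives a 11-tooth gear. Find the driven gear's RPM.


Gear ratio = 53:11 = 53:11
RPM_B = RPM_A × (teeth_A / teeth_B)
= 118 × (53/11)
= 568.5 RPM

568.5 RPM


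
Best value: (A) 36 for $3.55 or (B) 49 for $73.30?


Deal A: $3.55/36 = $0.0986/unit
Deal B: $73.30/49 = $1.4959/unit
A is cheaper per unit
= Deal A

Deal A


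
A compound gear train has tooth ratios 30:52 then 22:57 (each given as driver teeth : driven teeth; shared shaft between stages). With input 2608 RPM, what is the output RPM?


Stage 1: RPM_B = RPM_A × t_A/t_B = 2608 × 30/52 = 78240/52 ≈ 1504.62
B and C share a shaft → RPM_C = RPM_B
Stage 2: RPM_D = RPM_C × t_C/t_D = RPM_A × (t_A×t_C)/(t_B×t_D)
Overall ratio = (30×22)/(52×57) = 660/2964
RPM_D = 2608 × 660/2964 = 1721280/2964
≈ 580.73 RPM

580.73 RPM


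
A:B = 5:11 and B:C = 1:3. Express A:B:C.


Match B: multiply A:B by 1 → 5:11
Multiply B:C by 11 → 11:33
Combined: 5:11:33
GCD = 1
= 5:11:33

5:11:33


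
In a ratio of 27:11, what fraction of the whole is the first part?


Total parts = 27 + 11 = 38
First part: 27/38 = 27/38
= 27/38

27/38


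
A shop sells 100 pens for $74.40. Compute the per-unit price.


Unit rate = total / quantity
= 74.40 / 100
= $0.74 per unit

$0.74 per unit


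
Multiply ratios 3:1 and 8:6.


Compound ratio = (3×8) : (1×6)
= 24:6
GCD = 6
= 4:1

4:1


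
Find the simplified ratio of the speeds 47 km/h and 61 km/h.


Ratio = 47:61
GCD = 1
Simplified = 47:61
Time ratio (same distance) = 61:47
Speed ratio = 47:61

47:61


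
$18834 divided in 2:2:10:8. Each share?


Total parts = 2 + 2 + 10 + 8 = 22
Part 1: 18834 × 2/22 = 1712.18
Part 2: 18834 × 2/22 = 1712.18
Part 3: 18834 × 10/22 = 8560.91
Part 4: 18834 × 8/22 = 6848.73
= Part 1: $1712.18, Part 2: $1712.18, Part 3: $8560.91, Part 4: $6848.73

Part 1: $1712.18, Part 2: $1712.18, Part 3: $8560.91, Part 4: $6848.73


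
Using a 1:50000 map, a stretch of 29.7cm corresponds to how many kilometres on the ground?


Real distance = map distance × scale
= 29.7cm × 50000
= 1485000 cm = 14850.0 m
= 14.850 km

14.850 km


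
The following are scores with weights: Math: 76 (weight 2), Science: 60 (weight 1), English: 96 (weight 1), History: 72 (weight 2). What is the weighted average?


Numerator = 76×2 + 60×1 + 96×1 + 72×2
= 152 + 60 + 96 + 144
= 452
Total weight = 6
Weighted avg = 452/6
= 75.33

75.33


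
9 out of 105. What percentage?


Percentage = (part / whole) × 100
= (9 / 105) × 100
≈ 8.57%

8.57%


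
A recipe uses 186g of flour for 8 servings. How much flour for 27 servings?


Direct proportion: y/x = constant
k = 186/8 = 23.2500
y₂ = k × 27 = 186 × 27 / 8 = 5022/8
= 627.75

627.75


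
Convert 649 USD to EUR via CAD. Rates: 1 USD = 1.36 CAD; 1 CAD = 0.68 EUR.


Step 1: 649 USD × 1.36 = 882.64 CAD
Step 2: 882.64 CAD × 0.68 = 600.20 EUR
Implied rate USD→EUR = 1.36 × 0.68 = 0.9248
= 600.20 EUR

600.20 EUR


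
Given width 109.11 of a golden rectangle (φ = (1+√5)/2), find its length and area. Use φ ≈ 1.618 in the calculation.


φ = (1 + √5) / 2 ≈ 1.618
Length = width × φ = 109.11 × 1.618 = 176.53998
≈ 176.54
Area = width × length = 109.11 × 176.53998 = 19262.2772178 ≈ 19262.28
= Length: 176.54, Area: 19262.28

Length: 176.54, Area: 19262.28


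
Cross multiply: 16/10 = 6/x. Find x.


Cross multiply: 16 × x = 10 × 6
16x = 60
x = 60 / 16
= 3.75

3.75


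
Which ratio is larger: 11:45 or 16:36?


11/45 = 0.2444
16/36 = 0.4444
0.2444 < 0.4444, so 11:45 is less
= 16:36

16:36


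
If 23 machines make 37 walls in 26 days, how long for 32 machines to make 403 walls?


Days ∝ work / workers, so d₂ = d₁ × (m₁/m₂) × (w₂/w₁)
Workers factor (inverse): 23/32 ≈ 0.7188
Work factor (direct): 403/37 ≈ 10.8919
d₂ = 26 × 23/32 × 403/37 = (26 × 23 × 403) / (32 × 37) = 240994/1184
≈ 203.54 days

203.54 days


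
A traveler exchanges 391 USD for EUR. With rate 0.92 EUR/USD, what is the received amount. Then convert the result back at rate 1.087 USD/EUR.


Amount × rate = 391 × 0.92 = 359.72 EUR
Round-trip: 359.72 × 1.087 = 391.02 USD
= 359.72 EUR, then 391.02 USD

359.72 EUR, then 391.02 USD


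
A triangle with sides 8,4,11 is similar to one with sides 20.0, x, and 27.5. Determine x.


Scale factor = 20.0/8 = 2.5
Missing side = 4 × 2.5
= 10.0

10.0


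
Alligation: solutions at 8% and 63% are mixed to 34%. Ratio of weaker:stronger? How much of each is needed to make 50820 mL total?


Let x parts of 8% mix with y parts of 63%.
8x + 63y = 34(x + y)
8x + 63y = 34x + 34y
x(8 - 34) = y(34 - 63)
x/y = (63 - 34)/(34 - 8) = 29/26
Simplify: 29:26
Total parts = 55; one part = 50820/55 = 924.00 mL
8% solution: 29×924.00 = 26796.00 mL
63% solution: 26×924.00 = 24024.00 mL
= ratio 29:26; 26796.00 mL and 24024.00 mL

ratio 29:26; 26796.00 mL and 24024.00 mL


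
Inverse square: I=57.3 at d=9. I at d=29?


I₁d₁² = I₂d₂²
I₂ = I₁ × (d₁/d₂)²
= 57.3 × (9/29)²
= 57.3 × 81/841
= 4641.3/841
≈ 5.5188

5.5188


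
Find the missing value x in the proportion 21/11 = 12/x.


Cross multiply: 21 × x = 11 × 12
21x = 132
x = 132 / 21
= 6.29

6.29


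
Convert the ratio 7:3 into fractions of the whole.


Total parts = 7 + 3 = 10
First part: 7/10 = 7/10
Second part: 3/10 = 3/10
= 7/10 and 3/10

7/10 and 3/10


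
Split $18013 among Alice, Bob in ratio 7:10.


Total parts = 7 + 10 = 17
Alice: 18013 × 7/17 = 7417.12
Bob: 18013 × 10/17 = 10595.88
= Alice: $7417.12, Bob: $10595.88

Alice: $7417.12, Bob: $10595.88


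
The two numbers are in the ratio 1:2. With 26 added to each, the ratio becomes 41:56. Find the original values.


Let A = 1k, B = 2k.
(1k + 26) / (2k + 26) = 41/56
Cross-multiply: 56(1k + 26) = 41(2k + 26)
56k + 1456 = 82k + 1066
56k - 82k = 1066 - 1456
-26k = -390
k = -390/-26 = 15
A = 1×15 = 15, B = 2×15 = 30
= A = 15, B = 30

A = 15, B = 30


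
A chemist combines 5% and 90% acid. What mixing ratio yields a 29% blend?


Let x parts of 5% mix with y parts of 90%.
5x + 90y = 29(x + y)
5x + 90y = 29x + 29y
x(5 - 29) = y(29 - 90)
x/y = (90 - 29)/(29 - 5) = 61/24
Simplify: 61:24
= 61:24

61:24


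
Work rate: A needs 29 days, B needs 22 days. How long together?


Rate of A = 1/29 per day
Rate of B = 1/22 per day
Combined rate = 1/29 + 1/22 = 51/638 ≈ 0.0799 per day
Days = 1 / combined rate = 638/51
≈ 12.51 days

12.51 days


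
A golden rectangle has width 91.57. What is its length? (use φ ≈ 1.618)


φ = (1 + √5) / 2 ≈ 1.618
Length = width × φ = 91.57 × 1.618 = 148.16026
≈ 148.16

148.16


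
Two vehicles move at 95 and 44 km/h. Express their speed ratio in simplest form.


Ratio = 95:44
GCD = 1
Simplified = 95:44
Time ratio (same distance) = 44:95
Speed ratio = 95:44

95:44


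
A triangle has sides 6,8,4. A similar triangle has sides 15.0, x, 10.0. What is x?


Scale factor = 15.0/6 = 2.5
Missing side = 8 × 2.5
= 20.0

20.0


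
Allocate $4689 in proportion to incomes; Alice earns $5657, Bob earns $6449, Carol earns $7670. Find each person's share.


Total income = 5657 + 6449 + 7670 = $19776
Alice: $4689 × 5657/19776 = $1341.31
Bob: $4689 × 6449/19776 = $1529.09
Carol: $4689 × 7670/19776 = $1818.60
= Alice: $1341.31, Bob: $1529.09, Carol: $1818.60

Alice: $1341.31, Bob: $1529.09, Carol: $1818.60


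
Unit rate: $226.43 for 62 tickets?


Unit rate = total / quantity
= 226.43 / 62
= $3.65 per unit

$3.65 per unit


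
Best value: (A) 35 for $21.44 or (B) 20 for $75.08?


Deal A: $21.44/35 = $0.6126/unit
Deal B: $75.08/20 = $3.7540/unit
A is cheaper per unit
= Deal A

Deal A


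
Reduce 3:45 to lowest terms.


GCD(3, 45) = 3
3/3 : 45/3
= 1:15

1:15


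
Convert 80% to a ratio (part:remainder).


80% means 80 parts out of 100; remainder = 20
Part : remainder = 80:20
GCD = 20
= 4:1

4:1


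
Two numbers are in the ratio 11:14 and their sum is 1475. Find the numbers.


Let A = 11k, B = 14k.
11k + 14k = 1475
25k = 1475 → k = 1475/25 = 59
A = 11×59 = 649, B = 14×59 = 826
= A = 649, B = 826

A = 649, B = 826


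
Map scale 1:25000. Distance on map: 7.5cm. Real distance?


Real distance = map distance × scale
= 7.5cm × 25000
= 187500 cm = 1875.0 m
= 1.875 km

1.875 km


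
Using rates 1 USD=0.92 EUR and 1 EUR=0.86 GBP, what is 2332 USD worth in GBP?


Step 1: 2332 USD × 0.92 = 2145.44 EUR
Step 2: 2145.44 EUR × 0.86 = 1845.08 GBP
Implied rate USD→GBP = 0.92 × 0.86 = 0.7912
= 1845.08 GBP

1845.08 GBP


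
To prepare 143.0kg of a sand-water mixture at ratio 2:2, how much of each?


Total parts = 2 + 2 = 4
sand: 143.0 × 2/4 = 71.5kg
water: 143.0 × 2/4 = 71.5kg
= 71.5kg and 71.5kg

71.5kg and 71.5kg


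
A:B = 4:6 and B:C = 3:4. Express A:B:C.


Match B: multiply A:B by 3 → 12:18
Multiply B:C by 6 → 18:24
Combined: 12:18:24
GCD = 6
= 2:3:4

2:3:4


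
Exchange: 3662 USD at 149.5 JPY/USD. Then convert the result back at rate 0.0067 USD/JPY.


Amount × rate = 3662 × 149.5 = 547469.00 JPY
Round-trip: 547469.00 × 0.0067 = 3668.04 USD
= 547469.00 JPY, then 3668.04 USD

547469.00 JPY, then 3668.04 USD


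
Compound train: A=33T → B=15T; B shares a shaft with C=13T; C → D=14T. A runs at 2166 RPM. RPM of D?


Stage 1: RPM_B = RPM_A × t_A/t_B = 2166 × 33/15 = 71478/15 = 4765.20
B and C share a shaft → RPM_C = RPM_B
Stage 2: RPM_D = RPM_C × t_C/t_D = RPM_A × (t_A×t_C)/(t_B×t_D)
Overall ratio = (33×13)/(15×14) = 429/210
RPM_D = 2166 × 429/210 = 929214/210
≈ 4424.83 RPM

4424.83 RPM


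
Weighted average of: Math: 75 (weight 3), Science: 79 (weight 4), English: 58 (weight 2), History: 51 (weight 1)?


Numerator = 75×3 + 79×4 + 58×2 + 51×1
= 225 + 316 + 116 + 51
= 708
Total weight = 10
Weighted avg = 708/10
= 70.80

70.80


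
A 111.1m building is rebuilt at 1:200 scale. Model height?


Model size = real / scale
= 111.1 / 200
= 0.5555 m

0.5555 m


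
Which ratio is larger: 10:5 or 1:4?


10/5 = 2.0000
1/4 = 0.2500
2.0000 > 0.2500, so 10:5 is greater
= 10:5

10:5


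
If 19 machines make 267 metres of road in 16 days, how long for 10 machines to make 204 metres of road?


Days ∝ work / workers, so d₂ = d₁ × (m₁/m₂) × (w₂/w₁)
Workers factor (inverse): 19/10 = 1.9000
Work factor (direct): 204/267 ≈ 0.7640
d₂ = 16 × 19/10 × 204/267 = (16 × 19 × 204) / (10 × 267) = 62016/2670
≈ 23.23 days

23.23 days


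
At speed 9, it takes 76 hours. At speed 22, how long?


Inverse proportion: x × y = constant
k = 9 × 76 = 684
y₂ = k / 22 = 684 / 22
= 31.09

31.09


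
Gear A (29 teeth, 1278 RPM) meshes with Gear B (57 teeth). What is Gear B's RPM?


Gear ratio = 29:57 = 29:57
RPM_B = RPM_A × (teeth_A / teeth_B)
= 1278 × (29/57)
= 650.2 RPM

650.2 RPM


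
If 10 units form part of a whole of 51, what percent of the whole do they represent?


Percentage = (part / whole) × 100
= (10 / 51) × 100
≈ 19.61%

19.61%


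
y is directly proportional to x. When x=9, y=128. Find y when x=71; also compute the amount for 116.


Direct proportion: y/x = constant
k = 128/9 ≈ 14.2222
y at x=71: k × 71 = 128 × 71 / 9 = 9088/9 ≈ 1009.78
y at x=116: k × 116 = 128 × 116 / 9 = 14848/9 ≈ 1649.78
= 1009.78 and 1649.78

1009.78 and 1649.78


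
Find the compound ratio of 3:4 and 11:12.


Compound ratio = (3×11) : (4×12)
= 33:48
GCD = 3
= 11:16

11:16


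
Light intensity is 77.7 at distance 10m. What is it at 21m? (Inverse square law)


I₁d₁² = I₂d₂²
I₂ = I₁ × (d₁/d₂)²
= 77.7 × (10/21)²
= 77.7 × 100/441
= 7770/441
≈ 17.6190

17.6190


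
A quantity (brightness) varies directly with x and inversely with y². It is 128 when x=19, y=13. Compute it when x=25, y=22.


z = k·x/y²
Solve for k using the known point: k = z·y²/x = 128×169/19 = 21632/19 ≈ 1138.5263
Now evaluate at x=25, y=22:
z = k × 25 / 484 = (21632 × 25) / (19 × 484) = 540800/9196
≈ 58.8082

58.8082


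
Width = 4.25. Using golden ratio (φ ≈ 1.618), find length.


φ = (1 + √5) / 2 ≈ 1.618
Length = width × φ = 4.25 × 1.618 = 6.8765
≈ 6.88

6.88


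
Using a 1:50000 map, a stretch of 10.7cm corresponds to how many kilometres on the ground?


Real distance = map distance × scale
= 10.7cm × 50000
= 535000 cm = 5350.0 m
= 5.350 km

5.350 km


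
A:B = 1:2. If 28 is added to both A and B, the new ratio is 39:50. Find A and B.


Let A = 1k, B = 2k.
(1k + 28) / (2k + 28) = 39/50
Cross-multiply: 50(1k + 28) = 39(2k + 28)
50k + 1400 = 78k + 1092
50k - 78k = 1092 - 1400
-28k = -308
k = -308/-28 = 11
A = 1×11 = 11, B = 2×11 = 22
= A = 11, B = 22

A = 11, B = 22


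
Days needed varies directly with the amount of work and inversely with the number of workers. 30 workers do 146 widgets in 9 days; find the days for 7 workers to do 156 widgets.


Days ∝ work / workers, so d₂ = d₁ × (m₁/m₂) × (w₂/w₁)
Workers factor (inverse): 30/7 ≈ 4.2857
Work factor (direct): 156/146 ≈ 1.0685
d₂ = 9 × 30/7 × 156/146 = (9 × 30 × 156) / (7 × 146) = 42120/1022
≈ 41.21 days

41.21 days


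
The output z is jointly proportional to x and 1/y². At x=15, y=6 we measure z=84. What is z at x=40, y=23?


z = k·x/y²
Solve for k using the known point: k = z·y²/x = 84×36/15 = 3024/15 = 201.6000
Now evaluate at x=40, y=23:
z = k × 40 / 529 = (3024 × 40) / (15 × 529) = 120960/7935
≈ 15.2439

15.2439


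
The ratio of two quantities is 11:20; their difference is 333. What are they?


Let A = 11k, B = 20k.
20k - 11k = 333
9k = 333 → k = 333/9 = 37
A = 11×37 = 407, B = 20×37 = 740
= A = 407, B = 740

A = 407, B = 740


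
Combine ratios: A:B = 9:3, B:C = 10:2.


Match B: multiply A:B by 10 → 90:30
Multiply B:C by 3 → 30:6
Combined: 90:30:6
GCD = 6
= 15:5:1

15:5:1


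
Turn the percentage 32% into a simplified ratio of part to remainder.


32% means 32 parts out of 100; remainder = 68
Part : remainder = 32:68
GCD = 4
= 8:17

8:17


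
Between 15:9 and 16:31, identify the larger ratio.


15/9 = 1.6667
16/31 = 0.5161
1.6667 > 0.5161, so 15:9 is greater
= 15:9

15:9


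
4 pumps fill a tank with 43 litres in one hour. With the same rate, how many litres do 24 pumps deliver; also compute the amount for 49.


Direct proportion: y/x = constant
k = 43/4 = 10.7500
y at x=24: k × 24 = 43 × 24 / 4 = 1032/4 = 258.00
y at x=49: k × 49 = 43 × 49 / 4 = 2107/4 = 526.75
= 258.00 and 526.75

258.00 and 526.75


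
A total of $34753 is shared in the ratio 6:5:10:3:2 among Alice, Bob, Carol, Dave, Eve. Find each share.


Total parts = 6 + 5 + 10 + 3 + 2 = 26
Alice: 34753 × 6/26 = 8019.92
Bob: 34753 × 5/26 = 6683.27
Carol: 34753 × 10/26 = 13366.54
Dave: 34753 × 3/26 = 4009.96
Eve: 34753 × 2/26 = 2673.31
= Alice: $8019.92, Bob: $6683.27, Carol: $13366.54, Dave: $4009.96, Eve: $2673.31

Alice: $8019.92, Bob: $6683.27, Carol: $13366.54, Dave: $4009.96, Eve: $2673.31


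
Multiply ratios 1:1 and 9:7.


Compound ratio = (1×9) : (1×7)
= 9:7
GCD = 1
= 9:7

9:7


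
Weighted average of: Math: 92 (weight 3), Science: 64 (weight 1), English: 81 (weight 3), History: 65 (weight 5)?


Numerator = 92×3 + 64×1 + 81×3 + 65×5
= 276 + 64 + 243 + 325
= 908
Total weight = 12
Weighted avg = 908/12
= 75.67

75.67


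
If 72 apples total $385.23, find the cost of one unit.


Unit rate = total / quantity
= 385.23 / 72
= $5.35 per unit

$5.35 per unit


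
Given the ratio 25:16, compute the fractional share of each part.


Total parts = 25 + 16 = 41
First part: 25/41 = 25/41
Second part: 16/41 = 16/41
= 25/41 and 16/41

25/41 and 16/41


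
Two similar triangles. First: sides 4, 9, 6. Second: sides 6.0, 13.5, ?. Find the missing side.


Scale factor = 6.0/4 = 1.5
Missing side = 6 × 1.5
= 9.0

9.0


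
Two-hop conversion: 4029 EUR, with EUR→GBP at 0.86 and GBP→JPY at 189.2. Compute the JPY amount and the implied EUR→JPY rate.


Step 1: 4029 EUR × 0.86 = 3464.94 GBP
Step 2: 3464.94 GBP × 189.2 = 655566.65 JPY
Implied rate EUR→JPY = 0.86 × 189.2 = 162.7120
= 655566.65 JPY; implied rate 162.7120 JPY/EUR

655566.65 JPY; implied rate 162.7120 JPY/EUR


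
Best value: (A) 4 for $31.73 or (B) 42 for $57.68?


Deal A: $31.73/4 = $7.9325/unit
Deal B: $57.68/42 = $1.3733/unit
B is cheaper per unit
= Deal B

Deal B


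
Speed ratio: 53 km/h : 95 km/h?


Ratio = 53:95
GCD = 1
Simplified = 53:95
Time ratio (same distance) = 95:53
Speed ratio = 53:95

53:95


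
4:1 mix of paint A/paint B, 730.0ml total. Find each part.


Total parts = 4 + 1 = 5
paint A: 730.0 × 4/5 = 584.0ml
paint B: 730.0 × 1/5 = 146.0ml
= 584.0ml and 146.0ml

584.0ml and 146.0ml


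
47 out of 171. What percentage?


Percentage = (part / whole) × 100
= (47 / 171) × 100
≈ 27.49%

27.49%


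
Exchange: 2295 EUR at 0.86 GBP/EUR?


Amount × rate = 2295 × 0.86
= 1973.70 GBP

1973.70 GBP


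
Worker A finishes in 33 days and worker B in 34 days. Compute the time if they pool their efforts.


Rate of A = 1/33 per day
Rate of B = 1/34 per day
Combined rate = 1/33 + 1/34 = 67/1122 ≈ 0.0597 per day
Days = 1 / combined rate = 1122/67
≈ 16.75 days

16.75 days


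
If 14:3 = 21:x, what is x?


Cross multiply: 14 × x = 3 × 21
14x = 63
x = 63 / 14
= 4.50

4.50


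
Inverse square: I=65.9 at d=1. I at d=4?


I₁d₁² = I₂d₂²
I₂ = I₁ × (d₁/d₂)²
= 65.9 × (1/4)²
= 65.9 × 1/16
= 65.9/16
≈ 4.1188

4.1188


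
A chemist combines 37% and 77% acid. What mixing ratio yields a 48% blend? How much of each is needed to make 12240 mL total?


Let x parts of 37% mix with y parts of 77%.
37x + 77y = 48(x + y)
37x + 77y = 48x + 48y
x(37 - 48) = y(48 - 77)
x/y = (77 - 48)/(48 - 37) = 29/11
Simplify: 29:11
Total parts = 40; one part = 12240/40 = 306.00 mL
37% solution: 29×306.00 = 8874.00 mL
77% solution: 11×306.00 = 3366.00 mL
= ratio 29:11; 8874.00 mL and 3366.00 mL

ratio 29:11; 8874.00 mL and 3366.00 mL


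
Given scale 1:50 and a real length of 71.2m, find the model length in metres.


Model size = real / scale
= 71.2 / 50
= 1.4240 m

1.4240 m


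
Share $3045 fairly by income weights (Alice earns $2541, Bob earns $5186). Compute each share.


Total income = 2541 + 5186 = $7727
Alice: $3045 × 2541/7727 = $1001.34
Bob: $3045 × 5186/7727 = $2043.66
= Alice: $1001.34, Bob: $2043.66

Alice: $1001.34, Bob: $2043.66


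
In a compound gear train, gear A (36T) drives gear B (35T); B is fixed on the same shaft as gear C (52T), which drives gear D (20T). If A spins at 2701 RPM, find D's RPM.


Stage 1: RPM_B = RPM_A × t_A/t_B = 2701 × 36/35 = 97236/35 ≈ 2778.17
B and C share a shaft → RPM_C = RPM_B
Stage 2: RPM_D = RPM_C × t_C/t_D = RPM_A × (t_A×t_C)/(t_B×t_D)
Overall ratio = (36×52)/(35×20) = 1872/700
RPM_D = 2701 × 1872/700 = 5056272/700
≈ 7223.25 RPM

7223.25 RPM


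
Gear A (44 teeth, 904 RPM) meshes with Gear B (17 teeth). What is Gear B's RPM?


Gear ratio = 44:17 = 44:17
RPM_B = RPM_A × (teeth_A / teeth_B)
= 904 × (44/17)
= 2339.8 RPM

2339.8 RPM


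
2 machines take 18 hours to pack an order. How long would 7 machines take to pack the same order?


Inverse proportion: x × y = constant
k = 2 × 18 = 36
y₂ = k / 7 = 36 / 7
= 5.14

5.14


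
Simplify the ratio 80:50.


GCD(80, 50) = 10
80/10 : 50/10
= 8:5

8:5


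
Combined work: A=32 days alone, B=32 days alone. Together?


Rate of A = 1/32 per day
Rate of B = 1/32 per day
Combined rate = 1/32 + 1/32 = 64/1024 = 0.0625 per day
Days = 1 / combined rate = 1024/64
= 16.00 days

16.00 days


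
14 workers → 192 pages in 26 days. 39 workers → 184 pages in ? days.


Days ∝ work / workers, so d₂ = d₁ × (m₁/m₂) × (w₂/w₁)
Workers factor (inverse): 14/39 ≈ 0.3590
Work factor (direct): 184/192 ≈ 0.9583
d₂ = 26 × 14/39 × 184/192 = (26 × 14 × 184) / (39 × 192) = 66976/7488
≈ 8.94 days

8.94 days


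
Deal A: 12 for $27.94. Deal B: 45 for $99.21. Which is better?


Deal A: $27.94/12 = $2.3283/unit
Deal B: $99.21/45 = $2.2047/unit
B is cheaper per unit
= Deal B

Deal B


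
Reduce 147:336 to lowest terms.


GCD(147, 336) = 21
147/21 : 336/21
= 7:16

7:16


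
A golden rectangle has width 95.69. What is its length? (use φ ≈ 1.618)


φ = (1 + √5) / 2 ≈ 1.618
Length = width × φ = 95.69 × 1.618 = 154.82642
≈ 154.83

154.83


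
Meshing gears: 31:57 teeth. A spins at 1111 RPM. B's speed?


Gear ratio = 31:57 = 31:57
RPM_B = RPM_A × (teeth_A / teeth_B)
= 1111 × (31/57)
= 604.2 RPM

604.2 RPM


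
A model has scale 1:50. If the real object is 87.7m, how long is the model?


Model size = real / scale
= 87.7 / 50
= 1.7540 m

1.7540 m


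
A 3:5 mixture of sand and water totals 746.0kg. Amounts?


Total parts = 3 + 5 = 8
sand: 746.0 × 3/8 = 279.8kg
water: 746.0 × 5/8 = 466.3kg
= 279.8kg and 466.3kg

279.8kg and 466.3kg


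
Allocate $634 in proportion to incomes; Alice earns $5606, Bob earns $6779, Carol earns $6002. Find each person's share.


Total income = 5606 + 6779 + 6002 = $18387
Alice: $634 × 5606/18387 = $193.30
Bob: $634 × 6779/18387 = $233.75
Carol: $634 × 6002/18387 = $206.95
= Alice: $193.30, Bob: $233.75, Carol: $206.95

Alice: $193.30, Bob: $233.75, Carol: $206.95


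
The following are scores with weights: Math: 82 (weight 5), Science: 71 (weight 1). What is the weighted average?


Numerator = 82×5 + 71×1
= 410 + 71
= 481
Total weight = 6
Weighted avg = 481/6
= 80.17

80.17


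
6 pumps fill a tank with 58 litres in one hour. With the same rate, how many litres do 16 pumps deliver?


Direct proportion: y/x = constant
k = 58/6 ≈ 9.6667
y₂ = k × 16 = 58 × 16 / 6 = 928/6
≈ 154.67

154.67


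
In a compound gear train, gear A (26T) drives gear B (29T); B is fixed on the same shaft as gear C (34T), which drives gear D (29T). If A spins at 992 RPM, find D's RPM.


Stage 1: RPM_B = RPM_A × t_A/t_B = 992 × 26/29 = 25792/29 ≈ 889.38
B and C share a shaft → RPM_C = RPM_B
Stage 2: RPM_D = RPM_C × t_C/t_D = RPM_A × (t_A×t_C)/(t_B×t_D)
Overall ratio = (26×34)/(29×29) = 884/841
RPM_D = 992 × 884/841 = 876928/841
≈ 1042.72 RPM

1042.72 RPM


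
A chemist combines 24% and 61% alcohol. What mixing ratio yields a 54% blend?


Let x parts of 24% mix with y parts of 61%.
24x + 61y = 54(x + y)
24x + 61y = 54x + 54y
x(24 - 54) = y(54 - 61)
x/y = (61 - 54)/(54 - 24) = 7/30
Simplify: 7:30
= 7:30

7:30


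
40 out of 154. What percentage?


Percentage = (part / whole) × 100
= (40 / 154) × 100
≈ 25.97%

25.97%


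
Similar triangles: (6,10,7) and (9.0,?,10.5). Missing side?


Scale factor = 9.0/6 = 1.5
Missing side = 10 × 1.5
= 15.0

15.0


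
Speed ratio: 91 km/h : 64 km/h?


Ratio = 91:64
GCD = 1
Simplified = 91:64
Time ratio (same distance) = 64:91
Speed ratio = 91:64

91:64


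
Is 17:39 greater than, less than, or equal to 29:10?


17/39 = 0.4359
29/10 = 2.9000
0.4359 < 2.9000, so 17:39 is less
= less than

less than


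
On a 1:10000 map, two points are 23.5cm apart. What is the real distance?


Real distance = map distance × scale
= 23.5cm × 10000
= 235000 cm = 2350.0 m
= 2.350 km

2.350 km


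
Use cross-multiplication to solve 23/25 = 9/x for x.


Cross multiply: 23 × x = 25 × 9
23x = 225
x = 225 / 23
= 9.78

9.78


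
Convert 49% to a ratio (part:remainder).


49% means 49 parts out of 100; remainder = 51
Part : remainder = 49:51
GCD = 1
= 49:51

49:51


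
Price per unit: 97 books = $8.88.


Unit rate = total / quantity
= 8.88 / 97
= $0.09 per unit

$0.09 per unit


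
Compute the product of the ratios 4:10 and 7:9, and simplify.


Compound ratio = (4×7) : (10×9)
= 28:90
GCD = 2
= 14:45

14:45


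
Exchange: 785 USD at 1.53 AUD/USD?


Amount × rate = 785 × 1.53
= 1201.05 AUD

1201.05 AUD


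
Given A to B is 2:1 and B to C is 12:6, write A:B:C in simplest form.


Match B: multiply A:B by 12 → 24:12
Multiply B:C by 1 → 12:6
Combined: 24:12:6
GCD = 6
= 4:2:1

4:2:1


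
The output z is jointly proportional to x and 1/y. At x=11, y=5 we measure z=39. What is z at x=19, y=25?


z = k·x/y
Solve for k using the known point: k = z·y/x = 39×5/11 = 195/11 ≈ 17.7273
Now evaluate at x=19, y=25:
z = k × 19 / 25 = (195 × 19) / (11 × 25) = 3705/275
≈ 13.4727

13.4727


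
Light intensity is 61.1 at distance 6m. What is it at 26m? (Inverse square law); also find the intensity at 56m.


I₁d₁² = I₂d₂²
I at 26m = 61.1 × (6/26)² = 61.1 × 36/676 = 2199.6/676 ≈ 3.2538
I at 56m = 61.1 × (6/56)² = 61.1 × 36/3136 = 2199.6/3136 ≈ 0.7014
= 3.2538 and 0.7014

3.2538 and 0.7014


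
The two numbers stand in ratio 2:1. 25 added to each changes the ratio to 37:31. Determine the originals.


Let A = 2k, B = 1k.
(2k + 25) / (1k + 25) = 37/31
Cross-multiply: 31(2k + 25) = 37(1k + 25)
62k + 775 = 37k + 925
62k - 37k = 925 - 775
25k = 150
k = 150/25 = 6
A = 2×6 = 12, B = 1×6 = 6
= A = 12, B = 6

A = 12, B = 6


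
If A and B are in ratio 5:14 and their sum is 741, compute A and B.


Let A = 5k, B = 14k.
5k + 14k = 741
19k = 741 → k = 741/19 = 39
A = 5×39 = 195, B = 14×39 = 546
= A = 195, B = 546

A = 195, B = 546


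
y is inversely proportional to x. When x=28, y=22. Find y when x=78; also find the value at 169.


Inverse proportion: x × y = constant
k = 28 × 22 = 616
At x=78: k/78 = 7.90
At x=169: k/169 = 3.64
= 7.90 and 3.64

7.90 and 3.64


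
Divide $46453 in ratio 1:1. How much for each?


Total parts = 1 + 1 = 2
Part 1: 46453 × 1/2 = 23226.50
Part 2: 46453 × 1/2 = 23226.50
= Part 1: $23226.50, Part 2: $23226.50

Part 1: $23226.50, Part 2: $23226.50


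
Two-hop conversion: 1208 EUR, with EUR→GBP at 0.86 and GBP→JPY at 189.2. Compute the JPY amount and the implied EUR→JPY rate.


Step 1: 1208 EUR × 0.86 = 1038.88 GBP
Step 2: 1038.88 GBP × 189.2 = 196556.10 JPY
Implied rate EUR→JPY = 0.86 × 189.2 = 162.7120
= 196556.10 JPY; implied rate 162.7120 JPY/EUR

196556.10 JPY; implied rate 162.7120 JPY/EUR


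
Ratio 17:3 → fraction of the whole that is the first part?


Total parts = 17 + 3 = 20
First part: 17/20 = 17/20
= 17/20

17/20


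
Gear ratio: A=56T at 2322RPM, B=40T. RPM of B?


Gear ratio = 56:40 = 7:5
RPM_B = RPM_A × (teeth_A / teeth_B)
= 2322 × (56/40)
= 3250.8 RPM

3250.8 RPM


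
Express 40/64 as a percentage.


Percentage = (part / whole) × 100
= (40 / 64) × 100
= 62.50%

62.50%


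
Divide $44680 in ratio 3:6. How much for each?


Total parts = 3 + 6 = 9
Part 1: 44680 × 3/9 = 14893.33
Part 2: 44680 × 6/9 = 29786.67
= Part 1: $14893.33, Part 2: $29786.67

Part 1: $14893.33, Part 2: $29786.67


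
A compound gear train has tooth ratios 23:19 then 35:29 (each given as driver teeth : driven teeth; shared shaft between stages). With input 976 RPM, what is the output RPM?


Stage 1: RPM_B = RPM_A × t_A/t_B = 976 × 23/19 = 22448/19 ≈ 1181.47
B and C share a shaft → RPM_C = RPM_B
Stage 2: RPM_D = RPM_C × t_C/t_D = RPM_A × (t_A×t_C)/(t_B×t_D)
Overall ratio = (23×35)/(19×29) = 805/551
RPM_D = 976 × 805/551 = 785680/551
≈ 1425.92 RPM

1425.92 RPM


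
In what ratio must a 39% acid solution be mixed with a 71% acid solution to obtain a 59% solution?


Let x parts of 39% mix with y parts of 71%.
39x + 71y = 59(x + y)
39x + 71y = 59x + 59y
x(39 - 59) = y(59 - 71)
x/y = (71 - 59)/(59 - 39) = 12/20
Simplify: 3:5
= 3:5

3:5


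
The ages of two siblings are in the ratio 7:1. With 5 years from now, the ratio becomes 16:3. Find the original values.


Let A = 7k, B = 1k.
(7k + 5) / (1k + 5) = 16/3
Cross-multiply: 3(7k + 5) = 16(1k + 5)
21k + 15 = 16k + 80
21k - 16k = 80 - 15
5k = 65
k = 65/5 = 13
A = 7×13 = 91, B = 1×13 = 13
= A = 91, B = 13

A = 91, B = 13


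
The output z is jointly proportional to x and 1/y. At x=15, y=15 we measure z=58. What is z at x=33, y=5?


z = k·x/y
Solve for k using the known point: k = z·y/x = 58×15/15 = 870/15 = 58.0000
Now evaluate at x=33, y=5:
z = k × 33 / 5 = (870 × 33) / (15 × 5) = 28710/75
= 382.8000

382.8000


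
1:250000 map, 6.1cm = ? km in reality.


Real distance = map distance × scale
= 6.1cm × 250000
= 1525000 cm = 15250.0 m
= 15.250 km

15.250 km


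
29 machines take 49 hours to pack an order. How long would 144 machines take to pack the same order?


Inverse proportion: x × y = constant
k = 29 × 49 = 1421
y₂ = k / 144 = 1421 / 144
= 9.87

9.87


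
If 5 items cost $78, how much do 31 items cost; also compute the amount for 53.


Direct proportion: y/x = constant
k = 78/5 = 15.6000
y at x=31: k × 31 = 78 × 31 / 5 = 2418/5 = 483.60
y at x=53: k × 53 = 78 × 53 / 5 = 4134/5 = 826.80
= 483.60 and 826.80

483.60 and 826.80
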